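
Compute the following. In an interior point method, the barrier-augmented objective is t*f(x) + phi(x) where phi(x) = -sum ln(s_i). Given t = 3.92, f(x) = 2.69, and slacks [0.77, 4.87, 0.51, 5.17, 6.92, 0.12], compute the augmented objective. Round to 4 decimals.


Step 1: Compute log-barrier.
ln values: [-0.2614, 1.5831, -0.6733, 1.6429, 1.9344, -2.1203]
phi = -(-0.2614 + 1.5831 - 0.6733 + 1.6429 + 1.9344 - 2.1203) = -2.1054
Step 2: Compute augmented objective.
t*f(x) = 3.92*2.69 = 10.5448
Total = 10.5448 - 2.1054 = 8.4394


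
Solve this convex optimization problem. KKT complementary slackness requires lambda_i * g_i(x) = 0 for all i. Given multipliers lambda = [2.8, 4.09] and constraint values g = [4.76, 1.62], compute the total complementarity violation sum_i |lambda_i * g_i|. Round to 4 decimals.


KKT complementary slackness check:
lambda_1 * g_1 = 2.8 * 4.76 = 13.328
lambda_2 * g_2 = 4.09 * 1.62 = 6.6258
Total violation = 13.328 + 6.6258 = 19.9538


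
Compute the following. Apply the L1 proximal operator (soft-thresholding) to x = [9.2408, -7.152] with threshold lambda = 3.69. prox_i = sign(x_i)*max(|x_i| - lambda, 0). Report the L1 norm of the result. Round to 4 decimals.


Soft-thresholding with lambda = 3.69:
prox(9.2408) = sign(9.2408)*max(|9.2408| - 3.69, 0) = 5.5508
prox(-7.152) = sign(-7.152)*max(|-7.152| - 3.69, 0) = -3.462
prox(x) = [5.5508, -3.462]
||prox(x)||_1 = 5.5508 + 3.462 = 9.0128


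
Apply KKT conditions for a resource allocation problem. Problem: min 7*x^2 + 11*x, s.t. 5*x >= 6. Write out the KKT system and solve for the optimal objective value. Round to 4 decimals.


Step 1: Try lambda = 0 (constraint inactive).
x_unc = -11/(2*7) = -0.7857
Check: 5*-0.7857 = -3.9285 < 6 -- violated!
Step 2: Constraint must be active: 5*x = 6
x* = 6/5 = 1.2
lambda = (2*7*1.2 + 11)/5 = 5.56
Step 3: Compute optimal value.
f(x*) = 7*1.2^2 + 11*1.2 = 23.28


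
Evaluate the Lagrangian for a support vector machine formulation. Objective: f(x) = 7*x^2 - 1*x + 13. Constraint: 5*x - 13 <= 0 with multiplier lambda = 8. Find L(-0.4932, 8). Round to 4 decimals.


Step 1: Evaluate f(x).
f(-0.4932) = 7*(-0.4932)^2 - 1*(-0.4932) + 13 = 15.1959
Step 2: Evaluate g(x).
g(-0.4932) = 5*-0.4932 - 13 = -15.466
Step 3: Compute Lagrangian.
L = 15.1959 + 8*-15.466 = -108.5321


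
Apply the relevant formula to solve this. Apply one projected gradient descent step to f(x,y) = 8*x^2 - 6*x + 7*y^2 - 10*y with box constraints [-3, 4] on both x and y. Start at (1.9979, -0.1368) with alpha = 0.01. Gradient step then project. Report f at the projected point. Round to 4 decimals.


Step 1: Compute gradient at (1.9979, -0.1368).
grad_x = 2*8*1.9979 - 6 = 25.9664
grad_y = 2*7*-0.1368 - 10 = -11.9152
Step 2: Gradient step.
x_raw = 1.9979 - 0.01*25.9664 = 1.7382
y_raw = -0.1368 - 0.01*-11.9152 = -0.0176
Step 3: Project onto [-3, 4].
x_proj = clip(1.7382) = 1.7382
y_proj = clip(-0.0176) = -0.0176
Step 4: Evaluate f.
f(1.7382, -0.0176) = 13.921


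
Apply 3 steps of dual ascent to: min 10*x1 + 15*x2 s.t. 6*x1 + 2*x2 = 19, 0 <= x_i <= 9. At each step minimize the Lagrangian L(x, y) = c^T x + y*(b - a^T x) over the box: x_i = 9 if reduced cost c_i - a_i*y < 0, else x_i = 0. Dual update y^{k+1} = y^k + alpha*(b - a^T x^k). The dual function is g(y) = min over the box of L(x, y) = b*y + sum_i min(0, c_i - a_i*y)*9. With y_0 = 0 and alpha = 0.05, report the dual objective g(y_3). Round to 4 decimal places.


Dual ascent for LP: min 10*x1 + 15*x2, 6*x1 + 2*x2 = 19, 0 <= x_i <= 9
Step 1: y^k = 0.0, reduced costs: (10.0, 15.0)
  x^k = (0.0, 0.0), subgradient = b - a^T x = 19.0
  y^{k+1} = 0.0 + 0.05*19.0 = 0.95
Step 2: y^k = 0.95, reduced costs: (4.3, 13.1)
  x^k = (0.0, 0.0), subgradient = b - a^T x = 19.0
  y^{k+1} = 0.95 + 0.05*19.0 = 1.9
Step 3: y^k = 1.9, reduced costs: (-1.4, 11.2)
  x^k = (9.0, 0.0), subgradient = b - a^T x = -35.0
  y^{k+1} = 1.9 + 0.05*-35.0 = 0.15
Dual objective at y_3 = 0.15: reduced costs (9.1, 14.7), box minimizer x = (0.0, 0.0)
g(y_3) = b*y + (c1 - a1*y)*x1 + (c2 - a2*y)*x2 = 19*0.15 + 9.1*0.0 + 14.7*0.0 = 2.85 + 0.0 + 0.0 = 2.85


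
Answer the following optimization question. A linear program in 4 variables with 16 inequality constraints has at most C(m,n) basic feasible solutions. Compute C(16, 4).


Each vertex corresponds to some choice of n active constraints out of m, so the number of vertices is at most C(m, n) = m! / (n!(m-n)!).
m = 16, n = 4
Numerator: 16 * 15 * 14 * 13
Denominator: 4! = 24
C(16, 4) = 1820


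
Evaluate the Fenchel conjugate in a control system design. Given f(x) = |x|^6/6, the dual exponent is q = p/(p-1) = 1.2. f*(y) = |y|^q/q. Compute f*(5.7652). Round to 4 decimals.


The conjugate exponent q satisfies 1/p + 1/q = 1.
p = 6, so q = 6/(6 - 1) = 1.2
|y|^q = 5.7652^1.2 = 8.1842
f*(5.7652) = 8.1842 / 1.2 = 6.8202


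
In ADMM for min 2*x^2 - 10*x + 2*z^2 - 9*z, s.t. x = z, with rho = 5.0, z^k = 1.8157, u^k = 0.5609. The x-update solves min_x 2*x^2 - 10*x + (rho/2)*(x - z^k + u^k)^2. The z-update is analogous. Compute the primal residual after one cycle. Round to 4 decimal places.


ADMM iteration with rho = 5.0, z^k = 1.8157, u^k = 0.5609
Step 1: x-update.
Minimize 2*x^2 - 10*x + (5.0/2)*(x - 1.8157 + 0.5609)^2
FOC: (2*2 + 5.0)*x = 10 + 5.0*(1.8157 - 0.5609)
x^{k+1} = 1.8082
Step 2: z-update.
Minimize 2*z^2 - 9*z + (5.0/2)*(1.8082 - z + 0.5609)^2
FOC: (2*2 + 5.0)*z = 9 + 5.0*(1.8082 + 0.5609)
z^{k+1} = 2.3162
Step 3: u-update.
u^{k+1} = 0.5609 + 1.8082 - 2.3162 = 0.0529
Step 4: Primal residual = |1.8082 - 2.3162| = 0.508


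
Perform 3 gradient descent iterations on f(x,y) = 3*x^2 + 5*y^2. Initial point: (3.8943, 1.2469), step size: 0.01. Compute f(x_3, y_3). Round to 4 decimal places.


Gradient descent on f(x,y) = 3*x^2 + 5*y^2.
Starting point: (3.8943, 1.2469), alpha = 0.01
Step 1: grad_x = 2*3*3.8943 = 23.3658, grad_y = 2*5*1.2469 = 12.469
  x_1 = 3.8943 - 0.01*23.3658 = 3.6606
  y_1 = 1.2469 - 0.01*12.469 = 1.1222
Step 2: grad_x = 2*3*3.6606 = 21.9639, grad_y = 2*5*1.1222 = 11.2221
  x_2 = 3.6606 - 0.01*21.9639 = 3.441
  y_2 = 1.1222 - 0.01*11.2221 = 1.01
Step 3: grad_x = 2*3*3.441 = 20.646, grad_y = 2*5*1.01 = 10.0999
  x_3 = 3.441 - 0.01*20.646 = 3.2345
  y_3 = 1.01 - 0.01*10.0999 = 0.909
f(3.2345, 0.909) = 3*3.2345^2 + 5*0.909^2 = 35.5181


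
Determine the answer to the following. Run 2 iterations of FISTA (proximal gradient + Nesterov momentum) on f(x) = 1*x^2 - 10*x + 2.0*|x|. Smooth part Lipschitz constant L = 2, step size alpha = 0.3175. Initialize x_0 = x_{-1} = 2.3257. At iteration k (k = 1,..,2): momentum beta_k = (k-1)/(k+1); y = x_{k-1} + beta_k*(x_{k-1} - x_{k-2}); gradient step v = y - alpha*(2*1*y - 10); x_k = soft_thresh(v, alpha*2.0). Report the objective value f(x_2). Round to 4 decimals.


FISTA on f(x) = 1*x^2 - 10*x + 2.0*|x|
L = 2, alpha = 0.3175
Iteration 1: beta = 0.0, y = 2.3257 + 0.0*(2.3257 - 2.3257) = 2.3257
  grad(y) = -5.3486, v = y - alpha*grad = 4.0239
  prox(v) = soft_thresh(4.0239, 0.635) = 3.3889
Iteration 2: beta = 0.3333, y = 3.3889 + 0.3333*(3.3889 - 2.3257) = 3.7433
  grad(y) = -2.5135, v = y - alpha*grad = 4.5413
  prox(v) = soft_thresh(4.5413, 0.635) = 3.9063
f(x_2) = 1*3.9063^2 - 10*3.9063 + 2.0*|3.9063| = -15.9912


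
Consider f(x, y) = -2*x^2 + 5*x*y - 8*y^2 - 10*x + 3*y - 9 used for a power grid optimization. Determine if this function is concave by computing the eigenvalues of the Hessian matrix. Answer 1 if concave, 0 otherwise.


The Hessian of f(x,y) = -2*x^2 + 5*x*y - 8*y^2 - 10*x + 3*y - 9 is:
H = [[-4, 5], [5, -16]]
Trace = -4 - 16 = -20
Determinant = -4*-16 - (5)^2 = 39
Discriminant = (-20)^2 - 4*39 = 244.0
Eigenvalues: lambda_1 = -17.8102, lambda_2 = -2.1898
The function is concave.

1


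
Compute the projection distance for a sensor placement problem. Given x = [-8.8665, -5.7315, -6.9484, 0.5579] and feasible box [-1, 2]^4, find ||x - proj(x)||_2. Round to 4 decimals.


Project each component onto [-1, 2].
clip(-8.8665) = -1.0, clip(-5.7315) = -1.0, clip(-6.9484) = -1.0, clip(0.5579) = 0.5579
Projection = [-1.0, -1.0, -1.0, 0.5579]
Squared diffs: [61.8818, 22.3871, 35.3835, 0.0]
Distance = sqrt(119.6524) = 10.9386


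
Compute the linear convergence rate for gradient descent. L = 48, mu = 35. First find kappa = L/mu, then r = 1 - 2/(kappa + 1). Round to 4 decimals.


Step 1: Compute the condition number.
kappa = L/mu = 48/35 = 1.3714
Step 2: Compute the convergence rate.
r = 1 - 2/(kappa + 1) = 1 - 2*mu/(L + mu) = (L - mu)/(L + mu) = 13/83 = 0.1566


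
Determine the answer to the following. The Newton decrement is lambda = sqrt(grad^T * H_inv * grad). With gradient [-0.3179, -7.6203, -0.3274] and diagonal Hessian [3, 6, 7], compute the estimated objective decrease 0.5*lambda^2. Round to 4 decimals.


Step 1: H is diagonal, so H^(-1) * g = [-0.106, -1.2701, -0.0468].
Step 2: g^T H^(-1) g = sum_i g_i^2 / H_ii
  = (-0.3179)^2/3 + (-7.6203)^2/6 + (-0.3274)^2/7
  = 0.0337 + 9.6782 + 0.0153 = 9.7272
Step 3: Objective decrease = 0.5 * g^T H^(-1) g = 4.8636


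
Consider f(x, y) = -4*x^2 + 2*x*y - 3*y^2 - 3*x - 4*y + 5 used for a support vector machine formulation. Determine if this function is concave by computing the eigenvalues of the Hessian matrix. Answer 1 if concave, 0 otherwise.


The Hessian of f(x,y) = -4*x^2 + 2*x*y - 3*y^2 - 3*x - 4*y + 5 is:
H = [[-8, 2], [2, -6]]
Trace = -8 - 6 = -14
Determinant = -8*-6 - (2)^2 = 44
Discriminant = (-14)^2 - 4*44 = 20.0
Eigenvalues: lambda_1 = -9.2361, lambda_2 = -4.7639
The function is concave.

1


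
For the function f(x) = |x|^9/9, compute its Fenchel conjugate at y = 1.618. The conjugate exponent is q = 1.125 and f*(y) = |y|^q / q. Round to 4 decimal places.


The conjugate exponent q satisfies 1/p + 1/q = 1.
p = 9, so q = 9/(9 - 1) = 1.125
|y|^q = 1.618^1.125 = 1.7183
f*(1.618) = 1.7183 / 1.125 = 1.5274


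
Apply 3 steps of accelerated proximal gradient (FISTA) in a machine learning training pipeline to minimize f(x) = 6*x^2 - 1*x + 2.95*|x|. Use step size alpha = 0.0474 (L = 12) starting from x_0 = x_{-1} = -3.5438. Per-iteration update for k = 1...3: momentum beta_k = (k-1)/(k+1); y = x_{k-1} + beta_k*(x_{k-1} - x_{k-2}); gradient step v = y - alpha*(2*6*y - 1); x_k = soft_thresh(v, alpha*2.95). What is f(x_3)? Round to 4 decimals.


FISTA on f(x) = 6*x^2 - 1*x + 2.95*|x|
L = 12, alpha = 0.0474
Iteration 1: beta = 0.0, y = -3.5438 + 0.0*(-3.5438 + 3.5438) = -3.5438
  grad(y) = -43.5256, v = y - alpha*grad = -1.4807
  prox(v) = soft_thresh(-1.4807, 0.1398) = -1.3409
Iteration 2: beta = 0.3333, y = -1.3409 + 0.3333*(-1.3409 + 3.5438) = -0.6065
  grad(y) = -8.2785, v = y - alpha*grad = -0.2141
  prox(v) = soft_thresh(-0.2141, 0.1398) = -0.0743
Iteration 3: beta = 0.5, y = -0.0743 + 0.5*(-0.0743 + 1.3409) = 0.559
  grad(y) = 5.7075, v = y - alpha*grad = 0.2884
  prox(v) = soft_thresh(0.2884, 0.1398) = 0.1486
f(x_3) = 6*0.1486^2 - 1*0.1486 + 2.95*|0.1486| = 0.4222


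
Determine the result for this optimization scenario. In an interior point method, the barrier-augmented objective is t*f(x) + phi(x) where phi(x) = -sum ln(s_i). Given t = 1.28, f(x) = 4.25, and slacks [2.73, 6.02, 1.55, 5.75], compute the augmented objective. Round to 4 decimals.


Step 1: Compute log-barrier.
ln values: [1.0043, 1.7951, 0.4383, 1.7492]
phi = -(1.0043 + 1.7951 + 0.4383 + 1.7492) = -4.9868
Step 2: Compute augmented objective.
t*f(x) = 1.28*4.25 = 5.44
Total = 5.44 - 4.9868 = 0.4532


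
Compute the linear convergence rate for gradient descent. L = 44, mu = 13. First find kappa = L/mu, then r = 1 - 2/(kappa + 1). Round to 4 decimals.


Step 1: Compute the condition number.
kappa = L/mu = 44/13 = 3.3846
Step 2: Compute the convergence rate.
r = 1 - 2/(kappa + 1) = 1 - 2*mu/(L + mu) = (L - mu)/(L + mu) = 31/57 = 0.5439


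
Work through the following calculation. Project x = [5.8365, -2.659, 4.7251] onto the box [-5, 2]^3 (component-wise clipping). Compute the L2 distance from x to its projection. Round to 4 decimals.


Project each component onto [-5, 2].
clip(5.8365) = 2.0, clip(-2.659) = -2.659, clip(4.7251) = 2.0
Projection = [2.0, -2.659, 2.0]
Squared diffs: [14.7187, 0.0, 7.4262]
Distance = sqrt(22.1449) = 4.7058


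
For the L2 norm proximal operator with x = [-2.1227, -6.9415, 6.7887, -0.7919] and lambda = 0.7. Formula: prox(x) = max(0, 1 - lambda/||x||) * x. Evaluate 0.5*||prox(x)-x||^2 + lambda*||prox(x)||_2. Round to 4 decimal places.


Step 1: Compute ||x||.
||x|| = 9.9701
Step 2: Compute scaling factor.
scale = max(0, 1 - 0.7/9.9701) = 0.9298
Step 3: prox(x) = [-1.9737, -6.4541, 6.3121, -0.7363]
||prox(x)|| = 9.2701
Step 4: Proximal objective.
0.5*||prox-x||^2 = 0.245
lambda*||prox|| = 6.4891
Total = 6.7341


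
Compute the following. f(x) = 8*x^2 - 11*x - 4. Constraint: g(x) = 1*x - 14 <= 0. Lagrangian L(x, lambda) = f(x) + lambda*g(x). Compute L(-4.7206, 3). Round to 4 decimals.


Step 1: Evaluate f(x).
f(-4.7206) = 8*(-4.7206)^2 - 11*(-4.7206) - 4 = 226.1991
Step 2: Evaluate g(x).
g(-4.7206) = 1*-4.7206 - 14 = -18.7206
Step 3: Compute Lagrangian.
L = 226.1991 + 3*-18.7206 = 170.0373


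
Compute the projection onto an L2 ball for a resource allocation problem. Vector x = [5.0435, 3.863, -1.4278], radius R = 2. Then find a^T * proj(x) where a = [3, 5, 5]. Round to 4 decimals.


Step 1: Compute ||x|| (intermediates to 6 decimals).
||x|| = sqrt(5.0435^2 + 3.863^2 + (-1.4278)^2) = 6.511396
Step 2: Project.
Since ||x|| > R, scale = R/||x|| = 2/6.511396 = 0.307154, proj(x) = scale * x
proj(x) = [1.549131, 1.186536, -0.438554]
Step 3: Dot product.
a^T * proj(x) = 3*1.549131 + 5*1.186536 + 5*(-0.438554) = 8.3873


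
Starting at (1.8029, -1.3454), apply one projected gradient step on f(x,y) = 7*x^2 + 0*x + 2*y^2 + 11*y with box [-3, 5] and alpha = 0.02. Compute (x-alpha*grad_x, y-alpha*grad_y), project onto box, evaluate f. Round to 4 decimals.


Step 1: Compute gradient at (1.8029, -1.3454).
grad_x = 2*7*1.8029 + 0 = 25.2406
grad_y = 2*2*-1.3454 + 11 = 5.6184
Step 2: Gradient step.
x_raw = 1.8029 - 0.02*25.2406 = 1.2981
y_raw = -1.3454 - 0.02*5.6184 = -1.4578
Step 3: Project onto [-3, 5].
x_proj = clip(1.2981) = 1.2981
y_proj = clip(-1.4578) = -1.4578
Step 4: Evaluate f.
f(1.2981, -1.4578) = 0.01


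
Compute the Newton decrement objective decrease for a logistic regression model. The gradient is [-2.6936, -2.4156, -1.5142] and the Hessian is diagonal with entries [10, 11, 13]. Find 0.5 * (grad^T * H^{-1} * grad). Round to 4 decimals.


Step 1: H is diagonal, so H^(-1) * g = [-0.2694, -0.2196, -0.1165].
Step 2: g^T H^(-1) g = sum_i g_i^2 / H_ii
  = (-2.6936)^2/10 + (-2.4156)^2/11 + (-1.5142)^2/13
  = 0.7255 + 0.5305 + 0.1764 = 1.4324
Step 3: Objective decrease = 0.5 * g^T H^(-1) g = 0.7162


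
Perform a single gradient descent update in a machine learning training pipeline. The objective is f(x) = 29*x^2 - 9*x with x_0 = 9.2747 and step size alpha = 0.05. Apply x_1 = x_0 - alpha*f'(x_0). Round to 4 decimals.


We compute the gradient at x_0 and apply the update.
f'(x) = 58*x - 9
f'(9.2747) = 58*9.2747 - 9 = 528.9326
x_1 = 9.2747 - 0.05*528.9326 = -17.1719


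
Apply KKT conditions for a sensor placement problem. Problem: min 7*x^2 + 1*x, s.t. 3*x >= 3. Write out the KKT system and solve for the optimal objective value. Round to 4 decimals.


Step 1: Try lambda = 0 (constraint inactive).
x_unc = -1/(2*7) = -0.0714
Check: 3*-0.0714 = -0.2142 < 3 -- violated!
Step 2: Constraint must be active: 3*x = 3
x* = 3/3 = 1.0
lambda = (2*7*1.0 + 1)/3 = 5.0
Step 3: Compute optimal value.
f(x*) = 7*1.0^2 + 1*1.0 = 8.0


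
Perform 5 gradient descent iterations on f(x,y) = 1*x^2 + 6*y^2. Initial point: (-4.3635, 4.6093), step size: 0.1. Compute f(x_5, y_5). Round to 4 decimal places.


Gradient descent on f(x,y) = 1*x^2 + 6*y^2.
Starting point: (-4.3635, 4.6093), alpha = 0.1
Step 1: grad_x = 2*1*-4.3635 = -8.727, grad_y = 2*6*4.6093 = 55.3116
  x_1 = -4.3635 - 0.1*-8.727 = -3.4908
  y_1 = 4.6093 - 0.1*55.3116 = -0.9219
Step 2: grad_x = 2*1*-3.4908 = -6.9816, grad_y = 2*6*-0.9219 = -11.0623
  x_2 = -3.4908 - 0.1*-6.9816 = -2.7926
  y_2 = -0.9219 - 0.1*-11.0623 = 0.1844
Step 3: grad_x = 2*1*-2.7926 = -5.5853, grad_y = 2*6*0.1844 = 2.2125
  x_3 = -2.7926 - 0.1*-5.5853 = -2.2341
  y_3 = 0.1844 - 0.1*2.2125 = -0.0369
Step 4: grad_x = 2*1*-2.2341 = -4.4682, grad_y = 2*6*-0.0369 = -0.4425
  x_4 = -2.2341 - 0.1*-4.4682 = -1.7873
  y_4 = -0.0369 - 0.1*-0.4425 = 0.0074
Step 5: grad_x = 2*1*-1.7873 = -3.5746, grad_y = 2*6*0.0074 = 0.0885
  x_5 = -1.7873 - 0.1*-3.5746 = -1.4298
  y_5 = 0.0074 - 0.1*0.0885 = -0.0015
f(-1.4298, -0.0015) = 1*(-1.4298)^2 + 6*(-0.0015)^2 = 2.0444


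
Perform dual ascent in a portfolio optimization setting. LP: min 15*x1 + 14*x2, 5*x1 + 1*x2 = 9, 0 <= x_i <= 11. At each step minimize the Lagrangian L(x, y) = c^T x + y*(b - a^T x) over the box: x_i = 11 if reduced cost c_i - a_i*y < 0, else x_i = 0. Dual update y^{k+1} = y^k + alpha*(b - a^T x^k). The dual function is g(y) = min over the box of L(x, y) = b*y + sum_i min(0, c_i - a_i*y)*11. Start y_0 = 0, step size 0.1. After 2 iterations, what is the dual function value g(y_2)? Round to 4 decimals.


Dual ascent for LP: min 15*x1 + 14*x2, 5*x1 + 1*x2 = 9, 0 <= x_i <= 11
Step 1: y^k = 0.0, reduced costs: (15.0, 14.0)
  x^k = (0.0, 0.0), subgradient = b - a^T x = 9.0
  y^{k+1} = 0.0 + 0.1*9.0 = 0.9
Step 2: y^k = 0.9, reduced costs: (10.5, 13.1)
  x^k = (0.0, 0.0), subgradient = b - a^T x = 9.0
  y^{k+1} = 0.9 + 0.1*9.0 = 1.8
Dual objective at y_2 = 1.8: reduced costs (6.0, 12.2), box minimizer x = (0.0, 0.0)
g(y_2) = b*y + (c1 - a1*y)*x1 + (c2 - a2*y)*x2 = 9*1.8 + 6.0*0.0 + 12.2*0.0 = 16.2 + 0.0 + 0.0 = 16.2


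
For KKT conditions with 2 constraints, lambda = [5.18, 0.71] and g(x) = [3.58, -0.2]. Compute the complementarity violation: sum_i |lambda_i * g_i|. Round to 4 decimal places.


KKT complementary slackness check:
lambda_1 * g_1 = 5.18 * 3.58 = 18.5444
lambda_2 * g_2 = 0.71 * -0.2 = -0.142
Total violation = 18.5444 + 0.142 = 18.6864


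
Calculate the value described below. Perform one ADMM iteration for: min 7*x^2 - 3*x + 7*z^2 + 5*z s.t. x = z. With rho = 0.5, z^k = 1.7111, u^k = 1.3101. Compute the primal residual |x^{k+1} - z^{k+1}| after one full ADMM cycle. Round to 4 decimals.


ADMM iteration with rho = 0.5, z^k = 1.7111, u^k = 1.3101
Step 1: x-update.
Minimize 7*x^2 - 3*x + (0.5/2)*(x - 1.7111 + 1.3101)^2
FOC: (2*7 + 0.5)*x = 3 + 0.5*(1.7111 - 1.3101)
x^{k+1} = 0.2207
Step 2: z-update.
Minimize 7*z^2 + 5*z + (0.5/2)*(0.2207 - z + 1.3101)^2
FOC: (2*7 + 0.5)*z = -5 + 0.5*(0.2207 + 1.3101)
z^{k+1} = -0.292
Step 3: u-update.
u^{k+1} = 1.3101 + 0.2207 + 0.292 = 1.8229
Step 4: Primal residual = |0.2207 + 0.292| = 0.5128


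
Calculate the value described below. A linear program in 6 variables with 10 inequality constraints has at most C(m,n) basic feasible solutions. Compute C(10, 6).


Each vertex corresponds to some choice of n active constraints out of m, so the number of vertices is at most C(m, n) = m! / (n!(m-n)!).
m = 10, n = 6
Numerator: 10 * 9 * 8 * 7 * 6 * 5
Denominator: 6! = 720
C(10, 6) = 210


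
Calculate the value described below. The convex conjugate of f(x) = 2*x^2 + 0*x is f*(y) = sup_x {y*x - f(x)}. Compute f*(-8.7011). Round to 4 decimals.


f*(y) = sup_x {y*x - a*x^2 - b*x} = sup_x {(y-b)*x - a*x^2}
FOC: (y - b) - 2a*x = 0 => x* = (y - b)/(2a)
x* = (-8.7011 - 0)/(2*2) = -2.1753
f*(-8.7011) = (y-b)^2/(4a) = (-8.7011 - 0)^2/(4*2)
= 75.7091/8 = 9.4636


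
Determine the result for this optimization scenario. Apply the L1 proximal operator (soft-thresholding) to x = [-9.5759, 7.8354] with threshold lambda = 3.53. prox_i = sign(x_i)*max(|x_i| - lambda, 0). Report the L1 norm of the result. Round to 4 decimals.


Soft-thresholding with lambda = 3.53:
prox(-9.5759) = sign(-9.5759)*max(|-9.5759| - 3.53, 0) = -6.0459
prox(7.8354) = sign(7.8354)*max(|7.8354| - 3.53, 0) = 4.3054
prox(x) = [-6.0459, 4.3054]
||prox(x)||_1 = 6.0459 + 4.3054 = 10.3513


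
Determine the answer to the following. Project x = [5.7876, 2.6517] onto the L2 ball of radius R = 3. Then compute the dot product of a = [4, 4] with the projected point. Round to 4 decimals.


Step 1: Compute ||x|| (intermediates to 6 decimals).
||x|| = sqrt(5.7876^2 + 2.6517^2) = 6.366147
Step 2: Project.
Since ||x|| > R, scale = R/||x|| = 3/6.366147 = 0.471243, proj(x) = scale * x
proj(x) = [2.727366, 1.249595]
Step 3: Dot product.
a^T * proj(x) = 4*2.727366 + 4*1.249595 = 15.9078


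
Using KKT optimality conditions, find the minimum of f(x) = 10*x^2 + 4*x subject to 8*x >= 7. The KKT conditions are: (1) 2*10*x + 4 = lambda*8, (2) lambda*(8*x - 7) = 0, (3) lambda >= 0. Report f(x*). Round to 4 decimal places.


Step 1: Try lambda = 0 (constraint inactive).
x_unc = -4/(2*10) = -0.2
Check: 8*-0.2 = -1.6 < 7 -- violated!
Step 2: Constraint must be active: 8*x = 7
x* = 7/8 = 0.875
lambda = (2*10*0.875 + 4)/8 = 2.6875
Step 3: Compute optimal value.
f(x*) = 10*0.875^2 + 4*0.875 = 11.1563


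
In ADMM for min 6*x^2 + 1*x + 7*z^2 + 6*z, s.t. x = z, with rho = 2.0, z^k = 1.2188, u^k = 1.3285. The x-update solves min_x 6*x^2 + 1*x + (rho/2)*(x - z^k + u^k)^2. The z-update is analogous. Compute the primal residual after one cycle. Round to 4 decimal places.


ADMM iteration with rho = 2.0, z^k = 1.2188, u^k = 1.3285
Step 1: x-update.
Minimize 6*x^2 + 1*x + (2.0/2)*(x - 1.2188 + 1.3285)^2
FOC: (2*6 + 2.0)*x = -1 + 2.0*(1.2188 - 1.3285)
x^{k+1} = -0.0871
Step 2: z-update.
Minimize 7*z^2 + 6*z + (2.0/2)*(-0.0871 - z + 1.3285)^2
FOC: (2*7 + 2.0)*z = -6 + 2.0*(-0.0871 + 1.3285)
z^{k+1} = -0.2198
Step 3: u-update.
u^{k+1} = 1.3285 - 0.0871 + 0.2198 = 1.4612
Step 4: Primal residual = |-0.0871 + 0.2198| = 0.1327


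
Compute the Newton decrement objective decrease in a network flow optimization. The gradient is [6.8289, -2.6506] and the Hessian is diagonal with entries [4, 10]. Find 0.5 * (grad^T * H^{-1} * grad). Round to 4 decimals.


Step 1: H is diagonal, so H^(-1) * g = [1.7072, -0.2651].
Step 2: g^T H^(-1) g = sum_i g_i^2 / H_ii
  = (6.8289)^2/4 + (-2.6506)^2/10
  = 11.6585 + 0.7026 = 12.361
Step 3: Objective decrease = 0.5 * g^T H^(-1) g = 6.1805


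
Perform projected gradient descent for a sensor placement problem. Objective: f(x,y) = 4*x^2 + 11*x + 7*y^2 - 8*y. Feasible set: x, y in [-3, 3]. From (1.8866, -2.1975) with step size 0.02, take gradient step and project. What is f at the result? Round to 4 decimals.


Step 1: Compute gradient at (1.8866, -2.1975).
grad_x = 2*4*1.8866 + 11 = 26.0928
grad_y = 2*7*-2.1975 - 8 = -38.765
Step 2: Gradient step.
x_raw = 1.8866 - 0.02*26.0928 = 1.3647
y_raw = -2.1975 - 0.02*-38.765 = -1.4222
Step 3: Project onto [-3, 3].
x_proj = clip(1.3647) = 1.3647
y_proj = clip(-1.4222) = -1.4222
Step 4: Evaluate f.
f(1.3647, -1.4222) = 47.9985


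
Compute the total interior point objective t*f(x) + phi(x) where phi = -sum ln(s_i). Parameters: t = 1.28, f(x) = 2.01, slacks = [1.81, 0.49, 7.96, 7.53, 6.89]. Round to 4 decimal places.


Step 1: Compute log-barrier.
ln values: [0.5933, -0.7133, 2.0744, 2.0189, 1.9301]
phi = -(0.5933 - 0.7133 + 2.0744 + 2.0189 + 1.9301) = -5.9034
Step 2: Compute augmented objective.
t*f(x) = 1.28*2.01 = 2.5728
Total = 2.5728 - 5.9034 = -3.3306


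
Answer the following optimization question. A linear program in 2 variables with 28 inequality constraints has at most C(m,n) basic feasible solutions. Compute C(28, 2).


Each vertex corresponds to some choice of n active constraints out of m, so the number of vertices is at most C(m, n) = m! / (n!(m-n)!).
m = 28, n = 2
Numerator: 28 * 27
Denominator: 2! = 2
C(28, 2) = 378


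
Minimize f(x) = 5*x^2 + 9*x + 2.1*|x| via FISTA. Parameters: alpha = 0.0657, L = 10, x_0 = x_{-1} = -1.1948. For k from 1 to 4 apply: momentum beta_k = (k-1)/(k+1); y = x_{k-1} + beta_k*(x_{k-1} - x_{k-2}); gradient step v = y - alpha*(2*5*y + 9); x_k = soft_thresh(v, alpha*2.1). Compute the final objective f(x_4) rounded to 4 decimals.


FISTA on f(x) = 5*x^2 + 9*x + 2.1*|x|
L = 10, alpha = 0.0657
Iteration 1: beta = 0.0, y = -1.1948 + 0.0*(-1.1948 + 1.1948) = -1.1948
  grad(y) = -2.948, v = y - alpha*grad = -1.0011
  prox(v) = soft_thresh(-1.0011, 0.138) = -0.8631
Iteration 2: beta = 0.3333, y = -0.8631 + 0.3333*(-0.8631 + 1.1948) = -0.7526
  grad(y) = 1.474, v = y - alpha*grad = -0.8494
  prox(v) = soft_thresh(-0.8494, 0.138) = -0.7115
Iteration 3: beta = 0.5, y = -0.7115 + 0.5*(-0.7115 + 0.8631) = -0.6356
  grad(y) = 2.6437, v = y - alpha*grad = -0.8093
  prox(v) = soft_thresh(-0.8093, 0.138) = -0.6714
Iteration 4: beta = 0.6, y = -0.6714 + 0.6*(-0.6714 + 0.7115) = -0.6473
  grad(y) = 2.5272, v = y - alpha*grad = -0.8133
  prox(v) = soft_thresh(-0.8133, 0.138) = -0.6753
f(x_4) = 5*(-0.6753)^2 + 9*(-0.6753) + 2.1*|-0.6753| = -2.3794


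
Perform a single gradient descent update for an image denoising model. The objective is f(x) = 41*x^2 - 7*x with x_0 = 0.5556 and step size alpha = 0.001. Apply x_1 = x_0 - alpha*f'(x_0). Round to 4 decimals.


We compute the gradient at x_0 and apply the update.
f'(x) = 82*x - 7
f'(0.5556) = 82*0.5556 - 7 = 38.5592
x_1 = 0.5556 - 0.001*38.5592 = 0.517


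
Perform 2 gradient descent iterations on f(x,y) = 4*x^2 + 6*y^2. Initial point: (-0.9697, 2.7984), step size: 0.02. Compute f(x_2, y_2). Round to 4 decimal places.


Gradient descent on f(x,y) = 4*x^2 + 6*y^2.
Starting point: (-0.9697, 2.7984), alpha = 0.02
Step 1: grad_x = 2*4*-0.9697 = -7.7576, grad_y = 2*6*2.7984 = 33.5808
  x_1 = -0.9697 - 0.02*-7.7576 = -0.8145
  y_1 = 2.7984 - 0.02*33.5808 = 2.1268
Step 2: grad_x = 2*4*-0.8145 = -6.5164, grad_y = 2*6*2.1268 = 25.5214
  x_2 = -0.8145 - 0.02*-6.5164 = -0.6842
  y_2 = 2.1268 - 0.02*25.5214 = 1.6164
f(-0.6842, 1.6164) = 4*(-0.6842)^2 + 6*1.6164^2 = 17.5483


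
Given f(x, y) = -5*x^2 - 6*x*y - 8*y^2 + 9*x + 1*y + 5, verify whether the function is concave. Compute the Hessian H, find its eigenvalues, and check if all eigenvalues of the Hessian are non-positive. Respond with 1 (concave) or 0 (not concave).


The Hessian of f(x,y) = -5*x^2 - 6*x*y - 8*y^2 + 9*x + 1*y + 5 is:
H = [[-10, -6], [-6, -16]]
Trace = -10 - 16 = -26
Determinant = -10*-16 - (-6)^2 = 124
Discriminant = (-26)^2 - 4*124 = 180.0
Eigenvalues: lambda_1 = -19.7082, lambda_2 = -6.2918
The function is concave.

1


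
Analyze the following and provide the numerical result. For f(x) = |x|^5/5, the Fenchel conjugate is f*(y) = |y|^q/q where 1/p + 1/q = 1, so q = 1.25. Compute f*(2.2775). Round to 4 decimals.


The conjugate exponent q satisfies 1/p + 1/q = 1.
p = 5, so q = 5/(5 - 1) = 1.25
|y|^q = 2.2775^1.25 = 2.7978
f*(2.2775) = 2.7978 / 1.25 = 2.2383


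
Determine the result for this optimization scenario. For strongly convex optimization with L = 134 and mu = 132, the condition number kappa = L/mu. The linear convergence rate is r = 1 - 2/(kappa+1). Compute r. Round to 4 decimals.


Step 1: Compute the condition number.
kappa = L/mu = 134/132 = 1.0152
Step 2: Compute the convergence rate.
r = 1 - 2/(kappa + 1) = 1 - 2*mu/(L + mu) = (L - mu)/(L + mu) = 2/266 = 0.0075


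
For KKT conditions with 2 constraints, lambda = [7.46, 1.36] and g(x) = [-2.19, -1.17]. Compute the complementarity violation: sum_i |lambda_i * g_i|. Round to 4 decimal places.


KKT complementary slackness check:
lambda_1 * g_1 = 7.46 * -2.19 = -16.3374
lambda_2 * g_2 = 1.36 * -1.17 = -1.5912
Total violation = 16.3374 + 1.5912 = 17.9286


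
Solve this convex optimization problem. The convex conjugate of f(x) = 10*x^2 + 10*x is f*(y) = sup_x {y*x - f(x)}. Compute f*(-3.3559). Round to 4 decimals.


f*(y) = sup_x {y*x - a*x^2 - b*x} = sup_x {(y-b)*x - a*x^2}
FOC: (y - b) - 2a*x = 0 => x* = (y - b)/(2a)
x* = (-3.3559 - 10)/(2*10) = -0.6678
f*(-3.3559) = (y-b)^2/(4a) = (-3.3559 - 10)^2/(4*10)
= 178.3801/40 = 4.4595


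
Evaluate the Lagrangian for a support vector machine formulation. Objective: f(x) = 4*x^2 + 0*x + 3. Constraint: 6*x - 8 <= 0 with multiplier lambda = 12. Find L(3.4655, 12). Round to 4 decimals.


Step 1: Evaluate f(x).
f(3.4655) = 4*3.4655^2 + 0*3.4655 + 3 = 51.0388
Step 2: Evaluate g(x).
g(3.4655) = 6*3.4655 - 8 = 12.793
Step 3: Compute Lagrangian.
L = 51.0388 + 12*12.793 = 204.5548


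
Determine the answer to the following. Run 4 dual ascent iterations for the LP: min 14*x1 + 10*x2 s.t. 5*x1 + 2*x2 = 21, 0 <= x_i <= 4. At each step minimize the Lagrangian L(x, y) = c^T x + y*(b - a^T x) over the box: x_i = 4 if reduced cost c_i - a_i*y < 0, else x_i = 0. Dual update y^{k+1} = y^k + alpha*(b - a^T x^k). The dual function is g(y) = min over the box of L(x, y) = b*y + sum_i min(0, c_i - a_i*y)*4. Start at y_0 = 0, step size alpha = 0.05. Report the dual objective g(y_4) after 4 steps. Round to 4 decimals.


Dual ascent for LP: min 14*x1 + 10*x2, 5*x1 + 2*x2 = 21, 0 <= x_i <= 4
Step 1: y^k = 0.0, reduced costs: (14.0, 10.0)
  x^k = (0.0, 0.0), subgradient = b - a^T x = 21.0
  y^{k+1} = 0.0 + 0.05*21.0 = 1.05
Step 2: y^k = 1.05, reduced costs: (8.75, 7.9)
  x^k = (0.0, 0.0), subgradient = b - a^T x = 21.0
  y^{k+1} = 1.05 + 0.05*21.0 = 2.1
Step 3: y^k = 2.1, reduced costs: (3.5, 5.8)
  x^k = (0.0, 0.0), subgradient = b - a^T x = 21.0
  y^{k+1} = 2.1 + 0.05*21.0 = 3.15
Step 4: y^k = 3.15, reduced costs: (-1.75, 3.7)
  x^k = (4.0, 0.0), subgradient = b - a^T x = 1.0
  y^{k+1} = 3.15 + 0.05*1.0 = 3.2
Dual objective at y_4 = 3.2: reduced costs (-2.0, 3.6), box minimizer x = (4.0, 0.0)
g(y_4) = b*y + (c1 - a1*y)*x1 + (c2 - a2*y)*x2 = 21*3.2 + (-2.0)*4.0 + 3.6*0.0 = 67.2 - 8.0 + 0.0 = 59.2


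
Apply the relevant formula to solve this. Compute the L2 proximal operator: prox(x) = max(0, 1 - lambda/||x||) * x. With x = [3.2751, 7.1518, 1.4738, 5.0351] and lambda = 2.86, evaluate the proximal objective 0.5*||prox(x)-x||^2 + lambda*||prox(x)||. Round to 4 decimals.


Step 1: Compute ||x||.
||x|| = 9.4551
Step 2: Compute scaling factor.
scale = max(0, 1 - 2.86/9.4551) = 0.6975
Step 3: prox(x) = [2.2844, 4.9885, 1.028, 3.5121]
||prox(x)|| = 6.5951
Step 4: Proximal objective.
0.5*||prox-x||^2 = 4.0898
lambda*||prox|| = 18.862
Total = 22.9518


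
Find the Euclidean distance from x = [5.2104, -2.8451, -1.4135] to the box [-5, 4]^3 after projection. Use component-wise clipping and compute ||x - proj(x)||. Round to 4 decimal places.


Project each component onto [-5, 4].
clip(5.2104) = 4.0, clip(-2.8451) = -2.8451, clip(-1.4135) = -1.4135
Projection = [4.0, -2.8451, -1.4135]
Squared diffs: [1.4651, 0.0, 0.0]
Distance = sqrt(1.4651) = 1.2104


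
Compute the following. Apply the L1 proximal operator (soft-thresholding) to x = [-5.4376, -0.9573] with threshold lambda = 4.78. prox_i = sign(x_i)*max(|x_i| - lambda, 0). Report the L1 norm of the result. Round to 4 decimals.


Soft-thresholding with lambda = 4.78:
prox(-5.4376) = sign(-5.4376)*max(|-5.4376| - 4.78, 0) = -0.6576
prox(-0.9573) = sign(-0.9573)*max(|-0.9573| - 4.78, 0) = 0.0
prox(x) = [-0.6576, 0.0]
||prox(x)||_1 = 0.6576 + 0.0 = 0.6576


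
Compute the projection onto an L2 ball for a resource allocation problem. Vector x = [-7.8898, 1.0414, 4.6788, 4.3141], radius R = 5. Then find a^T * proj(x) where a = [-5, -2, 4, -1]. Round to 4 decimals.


Step 1: Compute ||x|| (intermediates to 6 decimals).
||x|| = sqrt((-7.8898)^2 + 1.0414^2 + 4.6788^2 + 4.3141^2) = 10.189999
Step 2: Project.
Since ||x|| > R, scale = R/||x|| = 5/10.189999 = 0.490677, proj(x) = scale * x
proj(x) = [-3.871343, 0.510991, 2.29578, 2.11683]
Step 3: Dot product.
a^T * proj(x) = -5*(-3.871343) - 2*0.510991 + 4*2.29578 - 1*2.11683 = 25.401


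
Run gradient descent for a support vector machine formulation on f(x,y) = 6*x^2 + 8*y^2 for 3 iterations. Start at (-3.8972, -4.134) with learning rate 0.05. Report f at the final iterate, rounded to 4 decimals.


Gradient descent on f(x,y) = 6*x^2 + 8*y^2.
Starting point: (-3.8972, -4.134), alpha = 0.05
Step 1: grad_x = 2*6*-3.8972 = -46.7664, grad_y = 2*8*-4.134 = -66.144
  x_1 = -3.8972 - 0.05*-46.7664 = -1.5589
  y_1 = -4.134 - 0.05*-66.144 = -0.8268
Step 2: grad_x = 2*6*-1.5589 = -18.7066, grad_y = 2*8*-0.8268 = -13.2288
  x_2 = -1.5589 - 0.05*-18.7066 = -0.6236
  y_2 = -0.8268 - 0.05*-13.2288 = -0.1654
Step 3: grad_x = 2*6*-0.6236 = -7.4826, grad_y = 2*8*-0.1654 = -2.6458
  x_3 = -0.6236 - 0.05*-7.4826 = -0.2494
  y_3 = -0.1654 - 0.05*-2.6458 = -0.0331
f(-0.2494, -0.0331) = 6*(-0.2494)^2 + 8*(-0.0331)^2 = 0.382


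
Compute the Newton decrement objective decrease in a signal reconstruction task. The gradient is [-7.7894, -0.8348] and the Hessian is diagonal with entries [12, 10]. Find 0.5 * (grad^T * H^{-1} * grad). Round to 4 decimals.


Step 1: H is diagonal, so H^(-1) * g = [-0.6491, -0.0835].
Step 2: g^T H^(-1) g = sum_i g_i^2 / H_ii
  = (-7.7894)^2/12 + (-0.8348)^2/10
  = 5.0562 + 0.0697 = 5.1259
Step 3: Objective decrease = 0.5 * g^T H^(-1) g = 2.563


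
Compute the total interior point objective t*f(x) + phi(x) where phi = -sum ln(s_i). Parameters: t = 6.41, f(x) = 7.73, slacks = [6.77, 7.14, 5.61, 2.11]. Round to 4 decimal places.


Step 1: Compute log-barrier.
ln values: [1.9125, 1.9657, 1.7246, 0.7467]
phi = -(1.9125 + 1.9657 + 1.7246 + 0.7467) = -6.3495
Step 2: Compute augmented objective.
t*f(x) = 6.41*7.73 = 49.5493
Total = 49.5493 - 6.3495 = 43.1998


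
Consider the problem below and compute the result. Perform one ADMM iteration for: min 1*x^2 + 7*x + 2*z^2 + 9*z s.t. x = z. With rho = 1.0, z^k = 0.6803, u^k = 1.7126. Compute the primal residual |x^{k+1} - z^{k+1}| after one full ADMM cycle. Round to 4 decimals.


ADMM iteration with rho = 1.0, z^k = 0.6803, u^k = 1.7126
Step 1: x-update.
Minimize 1*x^2 + 7*x + (1.0/2)*(x - 0.6803 + 1.7126)^2
FOC: (2*1 + 1.0)*x = -7 + 1.0*(0.6803 - 1.7126)
x^{k+1} = -2.6774
Step 2: z-update.
Minimize 2*z^2 + 9*z + (1.0/2)*(-2.6774 - z + 1.7126)^2
FOC: (2*2 + 1.0)*z = -9 + 1.0*(-2.6774 + 1.7126)
z^{k+1} = -1.993
Step 3: u-update.
u^{k+1} = 1.7126 - 2.6774 + 1.993 = 1.0281
Step 4: Primal residual = |-2.6774 + 1.993| = 0.6845


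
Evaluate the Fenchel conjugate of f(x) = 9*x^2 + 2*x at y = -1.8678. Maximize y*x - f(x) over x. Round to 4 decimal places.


f*(y) = sup_x {y*x - a*x^2 - b*x} = sup_x {(y-b)*x - a*x^2}
FOC: (y - b) - 2a*x = 0 => x* = (y - b)/(2a)
x* = (-1.8678 - 2)/(2*9) = -0.2149
f*(-1.8678) = (y-b)^2/(4a) = (-1.8678 - 2)^2/(4*9)
= 14.9599/36 = 0.4156


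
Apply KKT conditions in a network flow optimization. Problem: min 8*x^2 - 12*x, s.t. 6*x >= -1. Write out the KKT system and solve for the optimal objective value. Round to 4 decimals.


Step 1: Try lambda = 0 (constraint inactive).
Stationarity: 2*8*x - 12 = 0
x* = 12/(2*8) = 0.75
Check constraint: 6*0.75 = 4.5 >= -1 -- satisfied.
Step 2: Compute optimal value.
f(x*) = 8*0.75^2 - 12*0.75 = -4.5


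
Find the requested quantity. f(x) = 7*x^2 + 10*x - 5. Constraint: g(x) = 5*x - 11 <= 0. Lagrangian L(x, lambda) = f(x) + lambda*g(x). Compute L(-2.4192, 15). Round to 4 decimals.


Step 1: Evaluate f(x).
f(-2.4192) = 7*(-2.4192)^2 + 10*(-2.4192) - 5 = 11.7757
Step 2: Evaluate g(x).
g(-2.4192) = 5*-2.4192 - 11 = -23.096
Step 3: Compute Lagrangian.
L = 11.7757 + 15*-23.096 = -334.6643


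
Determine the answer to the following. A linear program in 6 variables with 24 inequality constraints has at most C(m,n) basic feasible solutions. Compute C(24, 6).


Each vertex corresponds to some choice of n active constraints out of m, so the number of vertices is at most C(m, n) = m! / (n!(m-n)!).
m = 24, n = 6
Numerator: 24 * 23 * 22 * 21 * 20 * 19
Denominator: 6! = 720
C(24, 6) = 134596


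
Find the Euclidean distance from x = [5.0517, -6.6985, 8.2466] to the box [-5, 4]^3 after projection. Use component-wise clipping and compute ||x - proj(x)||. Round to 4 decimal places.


Project each component onto [-5, 4].
clip(5.0517) = 4.0, clip(-6.6985) = -5.0, clip(8.2466) = 4.0
Projection = [4.0, -5.0, 4.0]
Squared diffs: [1.1061, 2.8849, 18.0336]
Distance = sqrt(22.0246) = 4.693


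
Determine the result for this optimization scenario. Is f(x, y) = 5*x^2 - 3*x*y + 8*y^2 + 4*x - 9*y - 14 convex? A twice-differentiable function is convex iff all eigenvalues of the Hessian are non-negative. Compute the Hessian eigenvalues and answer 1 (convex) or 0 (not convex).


The Hessian of f(x,y) = 5*x^2 - 3*x*y + 8*y^2 + 4*x - 9*y - 14 is:
H = [[10, -3], [-3, 16]]
Trace = 10 + 16 = 26
Determinant = 10*16 - (-3)^2 = 151
Discriminant = (26)^2 - 4*151 = 72.0
Eigenvalues: lambda_1 = 8.7574, lambda_2 = 17.2426
The function is convex.

1


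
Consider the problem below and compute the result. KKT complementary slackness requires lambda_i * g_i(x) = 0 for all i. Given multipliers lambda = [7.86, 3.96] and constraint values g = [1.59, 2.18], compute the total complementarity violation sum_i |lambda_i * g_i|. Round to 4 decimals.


KKT complementary slackness check:
lambda_1 * g_1 = 7.86 * 1.59 = 12.4974
lambda_2 * g_2 = 3.96 * 2.18 = 8.6328
Total violation = 12.4974 + 8.6328 = 21.1302


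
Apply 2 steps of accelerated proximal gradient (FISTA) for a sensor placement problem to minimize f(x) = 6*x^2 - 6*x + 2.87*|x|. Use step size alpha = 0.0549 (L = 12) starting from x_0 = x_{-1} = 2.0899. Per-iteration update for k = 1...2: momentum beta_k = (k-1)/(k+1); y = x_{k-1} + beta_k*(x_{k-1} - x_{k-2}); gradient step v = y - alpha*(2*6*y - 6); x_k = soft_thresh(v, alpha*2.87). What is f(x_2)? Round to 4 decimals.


FISTA on f(x) = 6*x^2 - 6*x + 2.87*|x|
L = 12, alpha = 0.0549
Iteration 1: beta = 0.0, y = 2.0899 + 0.0*(2.0899 - 2.0899) = 2.0899
  grad(y) = 19.0788, v = y - alpha*grad = 1.0425
  prox(v) = soft_thresh(1.0425, 0.1576) = 0.8849
Iteration 2: beta = 0.3333, y = 0.8849 + 0.3333*(0.8849 - 2.0899) = 0.4832
  grad(y) = -0.201, v = y - alpha*grad = 0.4943
  prox(v) = soft_thresh(0.4943, 0.1576) = 0.3367
f(x_2) = 6*0.3367^2 - 6*0.3367 + 2.87*|0.3367| = -0.3737


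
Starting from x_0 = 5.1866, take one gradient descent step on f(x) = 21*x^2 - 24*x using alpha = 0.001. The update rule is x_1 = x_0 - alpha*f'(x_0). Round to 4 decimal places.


We compute the gradient at x_0 and apply the update.
f'(x) = 42*x - 24
f'(5.1866) = 42*5.1866 - 24 = 193.8372
x_1 = 5.1866 - 0.001*193.8372 = 4.9928


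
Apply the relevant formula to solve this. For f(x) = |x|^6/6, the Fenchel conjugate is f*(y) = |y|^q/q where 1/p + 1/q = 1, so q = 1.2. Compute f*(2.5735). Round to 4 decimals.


The conjugate exponent q satisfies 1/p + 1/q = 1.
p = 6, so q = 6/(6 - 1) = 1.2
|y|^q = 2.5735^1.2 = 3.1091
f*(2.5735) = 3.1091 / 1.2 = 2.5909


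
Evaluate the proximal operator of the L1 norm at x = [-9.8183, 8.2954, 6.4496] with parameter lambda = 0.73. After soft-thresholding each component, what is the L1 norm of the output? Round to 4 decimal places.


Soft-thresholding with lambda = 0.73:
prox(-9.8183) = sign(-9.8183)*max(|-9.8183| - 0.73, 0) = -9.0883
prox(8.2954) = sign(8.2954)*max(|8.2954| - 0.73, 0) = 7.5654
prox(6.4496) = sign(6.4496)*max(|6.4496| - 0.73, 0) = 5.7196
prox(x) = [-9.0883, 7.5654, 5.7196]
||prox(x)||_1 = 9.0883 + 7.5654 + 5.7196 = 22.3733


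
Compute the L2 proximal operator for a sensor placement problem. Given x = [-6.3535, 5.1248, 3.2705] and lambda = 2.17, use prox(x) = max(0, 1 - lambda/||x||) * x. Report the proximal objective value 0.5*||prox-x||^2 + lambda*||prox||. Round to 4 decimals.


Step 1: Compute ||x||.
||x|| = 8.7936
Step 2: Compute scaling factor.
scale = max(0, 1 - 2.17/8.7936) = 0.7532
Step 3: prox(x) = [-4.7856, 3.8601, 2.4634]
||prox(x)|| = 6.6236
Step 4: Proximal objective.
0.5*||prox-x||^2 = 2.3545
lambda*||prox|| = 14.3732
Total = 16.7276


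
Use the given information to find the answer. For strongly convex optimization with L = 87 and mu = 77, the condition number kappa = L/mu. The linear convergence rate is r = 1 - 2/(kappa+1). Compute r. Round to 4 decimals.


Step 1: Compute the condition number.
kappa = L/mu = 87/77 = 1.1299
Step 2: Compute the convergence rate.
r = 1 - 2/(kappa + 1) = 1 - 2*mu/(L + mu) = (L - mu)/(L + mu) = 10/164 = 0.061


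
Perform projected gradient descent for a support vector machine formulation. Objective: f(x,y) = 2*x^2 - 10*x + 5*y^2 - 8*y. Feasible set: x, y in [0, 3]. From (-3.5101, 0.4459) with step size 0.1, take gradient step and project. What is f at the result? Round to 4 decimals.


Step 1: Compute gradient at (-3.5101, 0.4459).
grad_x = 2*2*-3.5101 - 10 = -24.0404
grad_y = 2*5*0.4459 - 8 = -3.541
Step 2: Gradient step.
x_raw = -3.5101 - 0.1*-24.0404 = -1.1061
y_raw = 0.4459 - 0.1*-3.541 = 0.8
Step 3: Project onto [0, 3].
x_proj = clip(-1.1061) = 0.0
y_proj = clip(0.8) = 0.8
Step 4: Evaluate f.
f(0.0, 0.8) = -3.2
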